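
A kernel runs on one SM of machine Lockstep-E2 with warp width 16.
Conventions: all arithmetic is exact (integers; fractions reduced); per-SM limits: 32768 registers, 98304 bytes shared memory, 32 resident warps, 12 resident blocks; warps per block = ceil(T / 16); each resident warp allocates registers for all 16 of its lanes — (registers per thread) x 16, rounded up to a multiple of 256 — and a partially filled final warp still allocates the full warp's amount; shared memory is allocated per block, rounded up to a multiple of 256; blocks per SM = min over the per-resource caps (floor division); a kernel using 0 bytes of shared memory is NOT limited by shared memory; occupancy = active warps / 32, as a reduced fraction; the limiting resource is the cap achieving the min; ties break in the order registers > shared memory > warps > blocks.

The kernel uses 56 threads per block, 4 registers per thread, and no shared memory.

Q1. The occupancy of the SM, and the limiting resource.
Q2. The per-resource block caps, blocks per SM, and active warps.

Answer: occupancy 1, limited by warps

registers: 32 blocks
shared memory: no limit (kernel uses none)
warps: 8 blocks
blocks: 12 blocks

Answer: 8 blocks, 32 active warps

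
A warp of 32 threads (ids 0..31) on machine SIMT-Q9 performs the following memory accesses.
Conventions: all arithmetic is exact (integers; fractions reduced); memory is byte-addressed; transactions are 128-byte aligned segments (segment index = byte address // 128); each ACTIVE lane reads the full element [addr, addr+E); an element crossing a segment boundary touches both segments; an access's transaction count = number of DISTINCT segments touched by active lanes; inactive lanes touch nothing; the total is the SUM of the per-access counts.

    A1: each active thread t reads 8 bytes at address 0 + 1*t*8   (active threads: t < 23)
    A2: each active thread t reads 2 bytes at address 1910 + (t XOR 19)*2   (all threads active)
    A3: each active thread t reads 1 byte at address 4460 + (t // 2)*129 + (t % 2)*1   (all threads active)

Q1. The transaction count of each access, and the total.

A1: 2 transactions
A2: 2 transactions
A3: 16 transactions

Answer: 2,2,16; total 20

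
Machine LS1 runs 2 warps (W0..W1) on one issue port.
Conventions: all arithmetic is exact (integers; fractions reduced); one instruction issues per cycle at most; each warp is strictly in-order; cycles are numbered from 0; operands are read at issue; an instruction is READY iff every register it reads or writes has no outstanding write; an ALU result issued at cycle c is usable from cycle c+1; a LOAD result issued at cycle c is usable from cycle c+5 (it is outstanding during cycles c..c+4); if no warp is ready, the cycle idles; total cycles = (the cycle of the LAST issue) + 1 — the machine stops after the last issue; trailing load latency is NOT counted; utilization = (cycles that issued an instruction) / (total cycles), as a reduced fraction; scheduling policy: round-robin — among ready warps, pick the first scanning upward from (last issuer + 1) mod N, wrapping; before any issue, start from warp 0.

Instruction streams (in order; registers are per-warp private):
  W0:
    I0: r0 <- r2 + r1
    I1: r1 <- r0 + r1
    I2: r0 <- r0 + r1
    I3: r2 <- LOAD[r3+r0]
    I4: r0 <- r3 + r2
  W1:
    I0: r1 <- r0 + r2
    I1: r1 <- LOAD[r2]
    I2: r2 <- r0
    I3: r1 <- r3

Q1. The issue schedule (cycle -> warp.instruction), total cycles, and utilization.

cycle 0: W0.I0
cycle 1: W1.I0
cycle 2: W0.I1
cycle 3: W1.I1
cycle 4: W0.I2
cycle 5: W1.I2
cycle 6: W0.I3
cycle 7: idle
cycle 8: W1.I3
cycle 9: idle
cycle 10: idle
cycle 11: W0.I4

Answer: 12 cycles, utilization 3/4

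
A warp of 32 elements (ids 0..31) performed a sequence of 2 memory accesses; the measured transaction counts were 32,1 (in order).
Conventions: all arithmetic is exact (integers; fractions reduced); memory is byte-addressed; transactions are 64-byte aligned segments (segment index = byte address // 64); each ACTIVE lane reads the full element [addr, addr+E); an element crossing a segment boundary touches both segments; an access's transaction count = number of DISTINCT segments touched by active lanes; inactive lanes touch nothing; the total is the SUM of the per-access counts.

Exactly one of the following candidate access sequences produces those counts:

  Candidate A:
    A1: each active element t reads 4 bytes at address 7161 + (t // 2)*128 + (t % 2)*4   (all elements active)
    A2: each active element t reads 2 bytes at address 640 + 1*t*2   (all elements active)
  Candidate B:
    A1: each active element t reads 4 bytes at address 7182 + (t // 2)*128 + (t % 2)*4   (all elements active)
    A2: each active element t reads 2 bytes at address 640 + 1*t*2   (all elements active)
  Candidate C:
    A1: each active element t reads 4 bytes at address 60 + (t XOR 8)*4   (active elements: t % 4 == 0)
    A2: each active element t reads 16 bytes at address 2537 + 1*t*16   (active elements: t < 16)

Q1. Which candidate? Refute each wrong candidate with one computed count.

B: A1 gives 16 transactions, not 32
C: A1 gives 3 transactions, not 32
A: all counts match (32,1)

Answer: A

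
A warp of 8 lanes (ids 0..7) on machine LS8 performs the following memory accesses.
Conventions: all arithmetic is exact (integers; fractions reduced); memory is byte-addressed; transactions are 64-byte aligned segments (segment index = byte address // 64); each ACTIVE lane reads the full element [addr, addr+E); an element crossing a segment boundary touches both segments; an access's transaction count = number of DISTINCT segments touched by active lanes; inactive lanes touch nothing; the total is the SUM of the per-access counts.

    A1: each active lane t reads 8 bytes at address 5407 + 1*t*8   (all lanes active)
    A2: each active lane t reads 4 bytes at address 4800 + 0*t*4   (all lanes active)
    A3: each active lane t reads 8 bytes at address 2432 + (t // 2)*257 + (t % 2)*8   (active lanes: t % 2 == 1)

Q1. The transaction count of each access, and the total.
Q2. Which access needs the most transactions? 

A1: 2 transactions
A2: 1 transaction
A3: 4 transactions

Answer: 2,1,4; total 7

Answer: A3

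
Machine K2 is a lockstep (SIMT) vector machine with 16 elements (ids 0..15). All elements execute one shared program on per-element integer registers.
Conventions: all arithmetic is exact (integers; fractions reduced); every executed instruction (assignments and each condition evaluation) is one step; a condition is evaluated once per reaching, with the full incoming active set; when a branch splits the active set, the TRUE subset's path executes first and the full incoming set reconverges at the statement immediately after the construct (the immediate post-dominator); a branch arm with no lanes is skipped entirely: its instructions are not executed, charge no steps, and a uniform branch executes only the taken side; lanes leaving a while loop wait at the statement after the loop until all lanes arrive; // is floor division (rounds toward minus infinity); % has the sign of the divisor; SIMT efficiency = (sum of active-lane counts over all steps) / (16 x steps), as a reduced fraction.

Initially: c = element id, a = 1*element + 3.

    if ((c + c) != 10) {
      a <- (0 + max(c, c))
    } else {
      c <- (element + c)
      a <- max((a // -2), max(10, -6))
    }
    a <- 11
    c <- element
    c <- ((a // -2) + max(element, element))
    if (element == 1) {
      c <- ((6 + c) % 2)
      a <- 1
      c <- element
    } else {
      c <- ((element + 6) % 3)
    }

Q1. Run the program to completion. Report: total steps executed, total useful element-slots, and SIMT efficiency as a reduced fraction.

Answer: 12 steps, 115 useful, 115/192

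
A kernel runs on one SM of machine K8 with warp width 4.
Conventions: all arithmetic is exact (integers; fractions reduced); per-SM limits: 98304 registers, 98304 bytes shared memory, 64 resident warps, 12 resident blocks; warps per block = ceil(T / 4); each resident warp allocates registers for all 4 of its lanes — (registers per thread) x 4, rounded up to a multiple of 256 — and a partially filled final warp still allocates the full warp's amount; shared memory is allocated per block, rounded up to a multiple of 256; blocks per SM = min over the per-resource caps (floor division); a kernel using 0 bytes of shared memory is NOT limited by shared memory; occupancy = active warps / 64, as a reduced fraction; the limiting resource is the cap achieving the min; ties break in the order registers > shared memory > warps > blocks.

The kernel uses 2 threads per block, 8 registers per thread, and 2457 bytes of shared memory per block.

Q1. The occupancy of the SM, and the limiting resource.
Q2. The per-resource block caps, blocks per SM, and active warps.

Answer: occupancy 3/16, limited by blocks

registers: 384 blocks
shared memory: 38 blocks
warps: 64 blocks
blocks: 12 blocks

Answer: 12 blocks, 12 active warps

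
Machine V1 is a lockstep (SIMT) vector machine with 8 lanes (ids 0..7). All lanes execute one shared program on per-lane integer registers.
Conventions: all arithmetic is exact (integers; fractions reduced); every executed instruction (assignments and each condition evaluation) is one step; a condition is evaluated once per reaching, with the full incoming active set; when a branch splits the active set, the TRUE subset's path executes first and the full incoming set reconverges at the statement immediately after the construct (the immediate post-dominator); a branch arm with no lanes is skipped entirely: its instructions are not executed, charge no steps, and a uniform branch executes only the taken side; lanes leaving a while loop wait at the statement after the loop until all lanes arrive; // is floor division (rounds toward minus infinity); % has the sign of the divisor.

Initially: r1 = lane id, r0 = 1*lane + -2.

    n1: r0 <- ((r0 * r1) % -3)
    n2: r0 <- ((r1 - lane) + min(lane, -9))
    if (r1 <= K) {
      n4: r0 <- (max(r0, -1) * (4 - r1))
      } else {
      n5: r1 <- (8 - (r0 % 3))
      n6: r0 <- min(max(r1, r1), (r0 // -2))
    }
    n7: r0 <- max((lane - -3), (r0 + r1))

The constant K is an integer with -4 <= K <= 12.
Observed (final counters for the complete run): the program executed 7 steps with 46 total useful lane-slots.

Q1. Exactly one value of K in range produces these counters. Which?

Answer: K = 1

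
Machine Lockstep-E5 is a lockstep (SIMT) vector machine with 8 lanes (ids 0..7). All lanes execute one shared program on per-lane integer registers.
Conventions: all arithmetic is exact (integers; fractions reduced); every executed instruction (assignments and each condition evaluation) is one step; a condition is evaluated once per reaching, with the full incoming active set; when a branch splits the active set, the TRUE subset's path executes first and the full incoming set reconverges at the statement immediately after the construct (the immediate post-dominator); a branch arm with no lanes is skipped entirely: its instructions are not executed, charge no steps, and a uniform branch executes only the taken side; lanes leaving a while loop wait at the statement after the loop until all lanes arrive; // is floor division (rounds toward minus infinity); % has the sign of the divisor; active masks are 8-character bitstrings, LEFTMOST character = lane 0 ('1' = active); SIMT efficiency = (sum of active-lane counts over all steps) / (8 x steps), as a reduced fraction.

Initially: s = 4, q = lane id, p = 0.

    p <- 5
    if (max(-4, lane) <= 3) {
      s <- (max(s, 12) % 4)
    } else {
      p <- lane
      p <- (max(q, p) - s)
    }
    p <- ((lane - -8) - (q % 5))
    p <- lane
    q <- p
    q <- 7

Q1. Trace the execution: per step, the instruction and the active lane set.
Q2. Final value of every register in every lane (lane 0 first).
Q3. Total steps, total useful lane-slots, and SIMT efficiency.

step 0: p <- 5                       11111111
step 1: eval (max(-4, lane) <= 3)    11111111
step 2: s <- (max(s, 12) % 4)        11110000
step 3: p <- lane                    00001111
step 4: p <- (max(q, p) - s)         00001111
step 5: p <- ((lane - -8) - (q % 5)) 11111111
step 6: p <- lane                    11111111
step 7: q <- p                       11111111
step 8: q <- 7                       11111111

Answer: 9 steps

s: 0,0,0,0,4,4,4,4
q: 7,7,7,7,7,7,7,7
p: 0,1,2,3,4,5,6,7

steps = 9; useful = 60; efficiency = 60/72 = 5/6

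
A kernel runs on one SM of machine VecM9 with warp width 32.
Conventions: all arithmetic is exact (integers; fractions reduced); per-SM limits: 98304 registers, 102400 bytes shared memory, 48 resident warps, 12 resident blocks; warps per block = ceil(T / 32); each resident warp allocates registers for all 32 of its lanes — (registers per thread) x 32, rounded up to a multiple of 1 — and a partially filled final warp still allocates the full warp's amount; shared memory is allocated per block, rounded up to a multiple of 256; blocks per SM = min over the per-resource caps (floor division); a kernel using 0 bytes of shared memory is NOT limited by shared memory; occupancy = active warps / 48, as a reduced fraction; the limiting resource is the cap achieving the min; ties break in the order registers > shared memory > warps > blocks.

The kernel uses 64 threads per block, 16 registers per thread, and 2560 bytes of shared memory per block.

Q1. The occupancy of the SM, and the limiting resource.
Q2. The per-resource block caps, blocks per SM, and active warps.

Answer: occupancy 1/2, limited by blocks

registers: 96 blocks
shared memory: 40 blocks
warps: 24 blocks
blocks: 12 blocks

Answer: 12 blocks, 24 active warps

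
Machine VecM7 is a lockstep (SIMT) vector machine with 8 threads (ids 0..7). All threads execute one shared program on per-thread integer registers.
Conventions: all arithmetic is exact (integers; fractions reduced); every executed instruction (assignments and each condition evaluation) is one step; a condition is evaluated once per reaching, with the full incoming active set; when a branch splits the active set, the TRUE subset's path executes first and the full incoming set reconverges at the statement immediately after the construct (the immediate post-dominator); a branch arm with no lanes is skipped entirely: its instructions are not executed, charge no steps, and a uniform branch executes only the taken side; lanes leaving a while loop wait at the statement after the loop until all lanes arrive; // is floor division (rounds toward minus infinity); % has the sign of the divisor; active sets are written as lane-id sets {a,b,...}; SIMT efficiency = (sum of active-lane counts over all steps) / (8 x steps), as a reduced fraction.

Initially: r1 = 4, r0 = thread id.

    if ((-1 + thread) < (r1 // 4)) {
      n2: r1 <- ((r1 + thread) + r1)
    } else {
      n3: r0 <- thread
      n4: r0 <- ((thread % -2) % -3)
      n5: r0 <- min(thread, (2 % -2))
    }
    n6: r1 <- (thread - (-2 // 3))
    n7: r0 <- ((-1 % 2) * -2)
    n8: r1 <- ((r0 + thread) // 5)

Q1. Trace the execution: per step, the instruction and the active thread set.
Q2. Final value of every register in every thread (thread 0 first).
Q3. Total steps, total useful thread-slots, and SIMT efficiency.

step 0: eval ((-1 + thread) < (r1 // 4)) {0,1,2,3,4,5,6,7}
step 1: r1 <- ((r1 + thread) + r1)   {0,1}
step 2: r0 <- thread                 {2,3,4,5,6,7}
step 3: r0 <- ((thread % -2) % -3)   {2,3,4,5,6,7}
step 4: r0 <- min(thread, (2 % -2))  {2,3,4,5,6,7}
step 5: r1 <- (thread - (-2 // 3))   {0,1,2,3,4,5,6,7}
step 6: r0 <- ((-1 % 2) * -2)        {0,1,2,3,4,5,6,7}
step 7: r1 <- ((r0 + thread) // 5)   {0,1,2,3,4,5,6,7}

Answer: 8 steps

r1: -1,-1,0,0,0,0,0,1
r0: -2,-2,-2,-2,-2,-2,-2,-2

steps = 8; useful = 52; efficiency = 52/64 = 13/16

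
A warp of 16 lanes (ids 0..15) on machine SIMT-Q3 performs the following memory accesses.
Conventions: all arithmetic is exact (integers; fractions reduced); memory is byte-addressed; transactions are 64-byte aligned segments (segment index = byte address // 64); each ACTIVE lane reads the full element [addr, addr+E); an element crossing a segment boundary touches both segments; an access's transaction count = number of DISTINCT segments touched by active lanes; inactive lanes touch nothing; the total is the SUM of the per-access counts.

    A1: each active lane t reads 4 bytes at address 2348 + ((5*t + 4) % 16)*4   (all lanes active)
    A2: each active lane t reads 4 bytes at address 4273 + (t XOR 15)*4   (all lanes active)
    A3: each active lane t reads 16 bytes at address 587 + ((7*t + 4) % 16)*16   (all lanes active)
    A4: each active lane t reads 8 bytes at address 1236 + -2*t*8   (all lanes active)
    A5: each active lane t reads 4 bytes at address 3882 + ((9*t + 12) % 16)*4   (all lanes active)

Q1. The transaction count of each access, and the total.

A1: 2 transactions
A2: 2 transactions
A3: 5 transactions
A4: 5 transactions
A5: 2 transactions

Answer: 2,2,5,5,2; total 16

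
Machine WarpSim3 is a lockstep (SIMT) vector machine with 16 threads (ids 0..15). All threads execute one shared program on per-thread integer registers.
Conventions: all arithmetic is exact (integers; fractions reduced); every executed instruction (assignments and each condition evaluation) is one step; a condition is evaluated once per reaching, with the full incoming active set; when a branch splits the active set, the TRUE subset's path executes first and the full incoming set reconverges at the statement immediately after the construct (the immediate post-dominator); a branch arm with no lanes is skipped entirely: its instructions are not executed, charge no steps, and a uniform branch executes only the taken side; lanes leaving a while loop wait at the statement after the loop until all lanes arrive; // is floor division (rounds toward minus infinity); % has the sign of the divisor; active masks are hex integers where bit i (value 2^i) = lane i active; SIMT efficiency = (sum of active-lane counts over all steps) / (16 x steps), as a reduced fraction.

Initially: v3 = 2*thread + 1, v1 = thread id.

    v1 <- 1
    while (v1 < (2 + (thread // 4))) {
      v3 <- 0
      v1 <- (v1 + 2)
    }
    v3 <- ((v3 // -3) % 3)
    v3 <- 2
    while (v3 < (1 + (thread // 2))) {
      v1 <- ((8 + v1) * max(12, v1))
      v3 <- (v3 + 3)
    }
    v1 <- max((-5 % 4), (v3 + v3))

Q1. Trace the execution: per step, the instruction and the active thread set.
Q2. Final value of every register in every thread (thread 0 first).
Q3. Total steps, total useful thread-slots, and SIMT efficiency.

step 0: v1 <- 1                      0xffff
step 1: eval (v1 < (2 + (thread // 4))) 0xffff
step 2: v3 <- 0                      0xffff
step 3: v1 <- (v1 + 2)               0xffff
step 4: eval (v1 < (2 + (thread // 4))) 0xffff
step 5: v3 <- 0                      0xff00
step 6: v1 <- (v1 + 2)               0xff00
step 7: eval (v1 < (2 + (thread // 4))) 0xff00
step 8: v3 <- ((v3 // -3) % 3)       0xffff
step 9: v3 <- 2                      0xffff
step 10: eval (v3 < (1 + (thread // 2))) 0xffff
step 11: v1 <- ((8 + v1) * max(12, v1)) 0xfff0
step 12: v3 <- (v3 + 3)               0xfff0
step 13: eval (v3 < (1 + (thread // 2))) 0xfff0
step 14: v1 <- ((8 + v1) * max(12, v1)) 0xfc00
step 15: v3 <- (v3 + 3)               0xfc00
step 16: eval (v3 < (1 + (thread // 2))) 0xfc00
step 17: v1 <- max((-5 % 4), (v3 + v3)) 0xffff

Answer: 18 steps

v3: 2,2,2,2,5,5,5,5,5,5,8,8,8,8,8,8
v1: 4,4,4,4,10,10,10,10,10,10,16,16,16,16,16,16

steps = 18; useful = 222; efficiency = 222/288 = 37/48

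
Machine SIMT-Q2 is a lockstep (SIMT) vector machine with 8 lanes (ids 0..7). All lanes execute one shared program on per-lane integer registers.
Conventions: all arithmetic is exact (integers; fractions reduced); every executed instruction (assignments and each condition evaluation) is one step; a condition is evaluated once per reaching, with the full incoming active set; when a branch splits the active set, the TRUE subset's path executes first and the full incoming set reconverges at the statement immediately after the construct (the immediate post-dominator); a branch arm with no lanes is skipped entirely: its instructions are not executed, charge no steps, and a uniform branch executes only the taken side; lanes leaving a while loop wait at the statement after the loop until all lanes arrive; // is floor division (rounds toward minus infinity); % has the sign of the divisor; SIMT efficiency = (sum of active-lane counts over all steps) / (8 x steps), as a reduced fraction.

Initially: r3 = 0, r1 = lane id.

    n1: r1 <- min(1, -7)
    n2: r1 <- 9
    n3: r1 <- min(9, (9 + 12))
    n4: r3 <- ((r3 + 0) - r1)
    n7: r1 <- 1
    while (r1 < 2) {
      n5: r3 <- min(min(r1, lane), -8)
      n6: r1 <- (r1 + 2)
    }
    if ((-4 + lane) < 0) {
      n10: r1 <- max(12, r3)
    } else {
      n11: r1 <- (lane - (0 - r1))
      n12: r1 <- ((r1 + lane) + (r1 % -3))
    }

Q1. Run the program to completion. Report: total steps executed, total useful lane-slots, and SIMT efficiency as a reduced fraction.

Answer: 13 steps, 92 useful, 23/26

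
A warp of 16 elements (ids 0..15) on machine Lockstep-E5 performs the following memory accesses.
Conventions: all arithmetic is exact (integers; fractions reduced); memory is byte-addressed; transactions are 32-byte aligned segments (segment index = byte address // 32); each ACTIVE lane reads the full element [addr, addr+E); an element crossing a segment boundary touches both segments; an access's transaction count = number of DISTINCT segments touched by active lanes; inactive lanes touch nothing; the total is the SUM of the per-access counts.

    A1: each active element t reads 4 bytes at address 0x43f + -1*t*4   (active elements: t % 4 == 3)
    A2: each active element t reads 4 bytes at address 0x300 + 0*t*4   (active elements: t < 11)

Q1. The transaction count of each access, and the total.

A1: 2 transactions
A2: 1 transaction

Answer: 2,1; total 3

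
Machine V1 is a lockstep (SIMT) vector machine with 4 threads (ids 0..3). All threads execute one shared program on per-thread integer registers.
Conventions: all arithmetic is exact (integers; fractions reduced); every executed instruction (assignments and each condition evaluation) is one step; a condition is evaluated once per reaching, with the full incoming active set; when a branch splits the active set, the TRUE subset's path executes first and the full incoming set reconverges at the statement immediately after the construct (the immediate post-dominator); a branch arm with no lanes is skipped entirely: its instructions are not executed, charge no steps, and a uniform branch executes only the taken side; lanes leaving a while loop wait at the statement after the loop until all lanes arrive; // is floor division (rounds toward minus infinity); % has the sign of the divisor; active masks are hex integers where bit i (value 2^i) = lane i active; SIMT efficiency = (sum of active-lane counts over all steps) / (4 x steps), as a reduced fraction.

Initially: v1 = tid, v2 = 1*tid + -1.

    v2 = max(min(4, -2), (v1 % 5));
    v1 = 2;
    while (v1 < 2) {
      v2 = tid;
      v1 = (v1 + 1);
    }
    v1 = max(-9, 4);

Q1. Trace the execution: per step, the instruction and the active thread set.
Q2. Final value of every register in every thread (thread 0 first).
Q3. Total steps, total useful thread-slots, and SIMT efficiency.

step 0: v2 <- max(min(4, -2), (v1 % 5)) 0xf
step 1: v1 <- 2                      0xf
step 2: eval (v1 < 2)                0xf
step 3: v1 <- max(-9, 4)             0xf

Answer: 4 steps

v1: 4,4,4,4
v2: 0,1,2,3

steps = 4; useful = 16; efficiency = 16/16 = 1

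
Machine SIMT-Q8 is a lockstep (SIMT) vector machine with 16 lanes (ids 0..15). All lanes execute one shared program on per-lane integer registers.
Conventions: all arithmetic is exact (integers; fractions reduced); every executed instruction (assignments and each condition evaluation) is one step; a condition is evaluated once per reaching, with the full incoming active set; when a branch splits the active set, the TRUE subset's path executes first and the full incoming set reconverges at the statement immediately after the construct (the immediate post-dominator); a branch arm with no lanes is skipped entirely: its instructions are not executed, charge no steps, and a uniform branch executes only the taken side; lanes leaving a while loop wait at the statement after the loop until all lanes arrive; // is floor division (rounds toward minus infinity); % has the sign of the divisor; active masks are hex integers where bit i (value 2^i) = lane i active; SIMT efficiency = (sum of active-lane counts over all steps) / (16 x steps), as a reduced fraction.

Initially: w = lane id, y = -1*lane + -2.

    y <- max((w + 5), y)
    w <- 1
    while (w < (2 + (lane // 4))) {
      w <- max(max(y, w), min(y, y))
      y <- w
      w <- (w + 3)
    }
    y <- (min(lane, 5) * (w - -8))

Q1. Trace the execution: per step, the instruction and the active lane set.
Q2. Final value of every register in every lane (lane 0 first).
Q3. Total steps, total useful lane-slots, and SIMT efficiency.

step 0: y <- max((w + 5), y)         0xffff
step 1: w <- 1                       0xffff
step 2: eval (w < (2 + (lane // 4))) 0xffff
step 3: w <- max(max(y, w), min(y, y)) 0xffff
step 4: y <- w                       0xffff
step 5: w <- (w + 3)                 0xffff
step 6: eval (w < (2 + (lane // 4))) 0xffff
step 7: y <- (min(lane, 5) * (w - -8)) 0xffff

Answer: 8 steps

w: 8,9,10,11,12,13,14,15,16,17,18,19,20,21,22,23
y: 0,17,36,57,80,105,110,115,120,125,130,135,140,145,150,155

steps = 8; useful = 128; efficiency = 128/128 = 1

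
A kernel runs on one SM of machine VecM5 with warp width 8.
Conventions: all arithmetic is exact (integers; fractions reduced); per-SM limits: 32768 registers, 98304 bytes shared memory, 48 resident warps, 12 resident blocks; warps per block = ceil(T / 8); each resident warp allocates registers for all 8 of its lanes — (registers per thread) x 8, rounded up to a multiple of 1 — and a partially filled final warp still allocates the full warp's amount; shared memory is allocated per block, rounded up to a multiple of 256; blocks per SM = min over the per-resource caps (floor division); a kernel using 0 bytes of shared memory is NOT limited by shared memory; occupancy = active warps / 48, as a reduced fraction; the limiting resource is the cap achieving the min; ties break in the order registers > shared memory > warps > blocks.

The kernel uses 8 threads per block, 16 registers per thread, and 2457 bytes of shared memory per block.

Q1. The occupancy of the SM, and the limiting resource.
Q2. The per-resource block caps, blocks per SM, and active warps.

Answer: occupancy 1/4, limited by blocks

registers: 256 blocks
shared memory: 38 blocks
warps: 48 blocks
blocks: 12 blocks

Answer: 12 blocks, 12 active warps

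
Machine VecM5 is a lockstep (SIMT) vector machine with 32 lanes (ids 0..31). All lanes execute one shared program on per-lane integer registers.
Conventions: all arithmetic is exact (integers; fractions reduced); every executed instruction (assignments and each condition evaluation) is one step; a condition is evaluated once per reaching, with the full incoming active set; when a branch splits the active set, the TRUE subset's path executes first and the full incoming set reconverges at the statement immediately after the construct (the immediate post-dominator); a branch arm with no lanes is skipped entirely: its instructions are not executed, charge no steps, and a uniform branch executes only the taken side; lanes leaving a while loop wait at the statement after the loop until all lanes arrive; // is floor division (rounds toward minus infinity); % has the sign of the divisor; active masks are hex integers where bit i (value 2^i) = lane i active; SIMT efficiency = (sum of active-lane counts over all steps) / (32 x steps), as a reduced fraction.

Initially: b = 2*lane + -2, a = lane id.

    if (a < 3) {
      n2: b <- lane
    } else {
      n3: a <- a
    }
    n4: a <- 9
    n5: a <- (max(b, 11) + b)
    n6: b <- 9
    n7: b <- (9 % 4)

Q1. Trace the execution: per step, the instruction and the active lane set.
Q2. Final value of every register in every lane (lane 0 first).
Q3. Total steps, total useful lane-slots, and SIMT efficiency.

step 0: eval (a < 3)                 0xffffffff
step 1: b <- lane                    0x00000007
step 2: a <- a                       0xfffffff8
step 3: a <- 9                       0xffffffff
step 4: a <- (max(b, 11) + b)        0xffffffff
step 5: b <- 9                       0xffffffff
step 6: b <- (9 % 4)                 0xffffffff

Answer: 7 steps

b: 1,1,1,1,1,1,1,1,1,1,1,1,1,1,1,1,1,1,1,1,1,1,1,1,1,1,1,1,1,1,1,1
a: 11,12,13,15,17,19,21,24,28,32,36,40,44,48,52,56,60,64,68,72,76,80,84,88,92,96,100,104,108,112,116,120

steps = 7; useful = 192; efficiency = 192/224 = 6/7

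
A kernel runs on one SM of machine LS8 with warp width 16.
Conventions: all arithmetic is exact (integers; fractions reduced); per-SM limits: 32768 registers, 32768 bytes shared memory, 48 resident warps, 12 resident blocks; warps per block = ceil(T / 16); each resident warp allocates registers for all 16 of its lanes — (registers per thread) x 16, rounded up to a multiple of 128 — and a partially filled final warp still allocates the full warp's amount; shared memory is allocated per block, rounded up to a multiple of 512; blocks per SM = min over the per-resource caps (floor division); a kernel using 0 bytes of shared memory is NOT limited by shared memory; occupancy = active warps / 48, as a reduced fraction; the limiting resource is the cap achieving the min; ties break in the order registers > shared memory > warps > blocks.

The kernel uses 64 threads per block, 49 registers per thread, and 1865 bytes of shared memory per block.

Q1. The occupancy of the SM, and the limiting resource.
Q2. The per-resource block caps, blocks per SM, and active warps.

Answer: occupancy 3/4, limited by registers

registers: 9 blocks
shared memory: 16 blocks
warps: 12 blocks
blocks: 12 blocks

Answer: 9 blocks, 36 active warps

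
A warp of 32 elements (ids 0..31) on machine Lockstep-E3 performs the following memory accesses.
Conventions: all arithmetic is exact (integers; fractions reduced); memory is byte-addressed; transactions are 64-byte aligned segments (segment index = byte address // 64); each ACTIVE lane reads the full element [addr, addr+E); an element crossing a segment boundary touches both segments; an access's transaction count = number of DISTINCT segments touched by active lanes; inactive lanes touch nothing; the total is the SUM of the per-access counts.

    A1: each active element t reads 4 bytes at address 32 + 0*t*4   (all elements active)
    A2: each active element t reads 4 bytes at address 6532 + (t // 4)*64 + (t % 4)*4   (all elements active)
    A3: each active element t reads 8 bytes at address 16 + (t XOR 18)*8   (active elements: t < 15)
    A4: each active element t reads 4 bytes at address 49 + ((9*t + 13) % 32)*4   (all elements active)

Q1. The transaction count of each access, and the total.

A1: 1 transaction
A2: 8 transactions
A3: 3 transactions
A4: 3 transactions

Answer: 1,8,3,3; total 15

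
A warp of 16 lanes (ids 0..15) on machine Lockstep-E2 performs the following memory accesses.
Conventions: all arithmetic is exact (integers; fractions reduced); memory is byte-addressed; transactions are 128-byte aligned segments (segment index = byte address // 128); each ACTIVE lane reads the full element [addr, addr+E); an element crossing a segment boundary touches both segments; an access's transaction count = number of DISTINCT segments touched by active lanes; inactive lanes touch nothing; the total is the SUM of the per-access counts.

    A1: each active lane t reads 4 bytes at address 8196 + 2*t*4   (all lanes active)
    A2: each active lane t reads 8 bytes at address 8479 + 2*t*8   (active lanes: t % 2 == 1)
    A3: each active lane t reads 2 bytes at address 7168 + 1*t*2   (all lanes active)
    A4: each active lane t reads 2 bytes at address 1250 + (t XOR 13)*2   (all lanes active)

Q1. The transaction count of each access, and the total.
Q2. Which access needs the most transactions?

A1: 1 transaction
A2: 3 transactions
A3: 1 transaction
A4: 2 transactions

Answer: 1,3,1,2; total 7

Answer: A2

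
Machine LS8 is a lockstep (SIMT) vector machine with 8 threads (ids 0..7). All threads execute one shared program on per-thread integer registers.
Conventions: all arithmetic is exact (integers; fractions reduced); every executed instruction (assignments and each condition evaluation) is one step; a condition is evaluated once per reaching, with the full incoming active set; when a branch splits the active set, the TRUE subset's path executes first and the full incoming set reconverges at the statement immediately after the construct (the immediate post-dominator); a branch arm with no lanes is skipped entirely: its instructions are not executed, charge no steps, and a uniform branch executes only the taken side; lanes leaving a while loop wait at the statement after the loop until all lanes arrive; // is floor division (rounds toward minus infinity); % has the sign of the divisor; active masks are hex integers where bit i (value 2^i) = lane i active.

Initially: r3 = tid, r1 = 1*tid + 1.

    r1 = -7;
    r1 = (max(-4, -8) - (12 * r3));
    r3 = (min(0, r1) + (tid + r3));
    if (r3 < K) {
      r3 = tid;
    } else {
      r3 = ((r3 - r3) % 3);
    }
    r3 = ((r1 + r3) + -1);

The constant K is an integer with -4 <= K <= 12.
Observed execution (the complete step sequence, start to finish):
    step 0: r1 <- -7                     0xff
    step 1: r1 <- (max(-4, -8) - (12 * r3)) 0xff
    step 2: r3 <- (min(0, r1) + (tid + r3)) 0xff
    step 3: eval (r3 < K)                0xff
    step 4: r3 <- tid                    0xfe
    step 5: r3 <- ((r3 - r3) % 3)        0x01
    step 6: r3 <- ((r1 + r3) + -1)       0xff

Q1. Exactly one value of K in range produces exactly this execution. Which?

Answer: K = -4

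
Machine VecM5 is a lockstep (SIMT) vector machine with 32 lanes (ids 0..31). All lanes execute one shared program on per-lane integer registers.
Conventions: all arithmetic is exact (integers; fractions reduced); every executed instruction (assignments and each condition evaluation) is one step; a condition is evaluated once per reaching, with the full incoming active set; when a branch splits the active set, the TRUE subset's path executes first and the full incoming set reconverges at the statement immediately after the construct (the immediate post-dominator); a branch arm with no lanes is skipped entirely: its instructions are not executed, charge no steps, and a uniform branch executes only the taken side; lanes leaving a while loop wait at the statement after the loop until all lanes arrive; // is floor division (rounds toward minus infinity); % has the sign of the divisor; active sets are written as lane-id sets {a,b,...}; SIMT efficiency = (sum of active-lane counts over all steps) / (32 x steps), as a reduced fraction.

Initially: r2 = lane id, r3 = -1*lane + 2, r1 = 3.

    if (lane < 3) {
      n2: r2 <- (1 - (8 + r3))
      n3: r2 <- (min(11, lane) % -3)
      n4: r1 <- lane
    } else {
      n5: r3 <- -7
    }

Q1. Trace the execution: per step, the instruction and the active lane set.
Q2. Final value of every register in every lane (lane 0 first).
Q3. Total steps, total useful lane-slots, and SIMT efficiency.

step 0: eval (lane < 3)              {0,1,2,3,4,5,6,7,8,9,10,11,12,13,14,15,16,17,18,19,20,21,22,23,24,25,26,27,28,29,30,31}
step 1: r2 <- (1 - (8 + r3))         {0,1,2}
step 2: r2 <- (min(11, lane) % -3)   {0,1,2}
step 3: r1 <- lane                   {0,1,2}
step 4: r3 <- -7                     {3,4,5,6,7,8,9,10,11,12,13,14,15,16,17,18,19,20,21,22,23,24,25,26,27,28,29,30,31}

Answer: 5 steps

r2: 0,-2,-1,3,4,5,6,7,8,9,10,11,12,13,14,15,16,17,18,19,20,21,22,23,24,25,26,27,28,29,30,31
r3: 2,1,0,-7,-7,-7,-7,-7,-7,-7,-7,-7,-7,-7,-7,-7,-7,-7,-7,-7,-7,-7,-7,-7,-7,-7,-7,-7,-7,-7,-7,-7
r1: 0,1,2,3,3,3,3,3,3,3,3,3,3,3,3,3,3,3,3,3,3,3,3,3,3,3,3,3,3,3,3,3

steps = 5; useful = 70; efficiency = 70/160 = 7/16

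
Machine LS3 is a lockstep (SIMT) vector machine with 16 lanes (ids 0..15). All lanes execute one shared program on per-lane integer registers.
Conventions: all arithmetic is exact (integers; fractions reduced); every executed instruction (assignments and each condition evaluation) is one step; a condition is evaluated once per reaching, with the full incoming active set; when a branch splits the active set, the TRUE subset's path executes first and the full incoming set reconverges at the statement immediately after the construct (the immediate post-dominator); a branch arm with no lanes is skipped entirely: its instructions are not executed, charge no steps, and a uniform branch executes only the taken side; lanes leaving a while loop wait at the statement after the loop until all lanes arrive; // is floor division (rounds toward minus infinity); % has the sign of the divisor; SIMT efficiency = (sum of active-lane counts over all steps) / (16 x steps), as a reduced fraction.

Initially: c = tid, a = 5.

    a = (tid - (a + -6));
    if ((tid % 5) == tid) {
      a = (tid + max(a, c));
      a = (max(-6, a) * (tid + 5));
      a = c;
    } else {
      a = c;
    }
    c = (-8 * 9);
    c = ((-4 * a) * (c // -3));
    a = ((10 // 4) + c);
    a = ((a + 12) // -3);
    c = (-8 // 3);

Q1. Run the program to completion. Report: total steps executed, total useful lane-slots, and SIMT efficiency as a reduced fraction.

Answer: 11 steps, 138 useful, 69/88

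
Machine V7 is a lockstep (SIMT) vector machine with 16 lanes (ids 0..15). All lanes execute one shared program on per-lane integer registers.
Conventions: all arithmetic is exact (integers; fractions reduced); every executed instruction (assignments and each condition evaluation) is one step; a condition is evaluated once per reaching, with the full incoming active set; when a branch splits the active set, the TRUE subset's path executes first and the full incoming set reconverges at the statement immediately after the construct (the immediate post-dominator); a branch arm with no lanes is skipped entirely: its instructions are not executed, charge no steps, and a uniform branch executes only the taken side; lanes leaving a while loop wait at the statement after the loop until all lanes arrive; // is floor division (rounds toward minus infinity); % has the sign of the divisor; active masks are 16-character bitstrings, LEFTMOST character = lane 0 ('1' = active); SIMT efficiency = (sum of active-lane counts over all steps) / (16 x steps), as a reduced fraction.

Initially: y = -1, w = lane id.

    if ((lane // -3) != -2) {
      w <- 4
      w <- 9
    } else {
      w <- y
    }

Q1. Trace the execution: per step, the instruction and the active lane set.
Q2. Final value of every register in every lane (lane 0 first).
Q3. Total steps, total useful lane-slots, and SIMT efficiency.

step 0: eval ((lane // -3) != -2)    1111111111111111
step 1: w <- 4                       1111000111111111
step 2: w <- 9                       1111000111111111
step 3: w <- y                       0000111000000000

Answer: 4 steps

y: -1,-1,-1,-1,-1,-1,-1,-1,-1,-1,-1,-1,-1,-1,-1,-1
w: 9,9,9,9,-1,-1,-1,9,9,9,9,9,9,9,9,9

steps = 4; useful = 45; efficiency = 45/64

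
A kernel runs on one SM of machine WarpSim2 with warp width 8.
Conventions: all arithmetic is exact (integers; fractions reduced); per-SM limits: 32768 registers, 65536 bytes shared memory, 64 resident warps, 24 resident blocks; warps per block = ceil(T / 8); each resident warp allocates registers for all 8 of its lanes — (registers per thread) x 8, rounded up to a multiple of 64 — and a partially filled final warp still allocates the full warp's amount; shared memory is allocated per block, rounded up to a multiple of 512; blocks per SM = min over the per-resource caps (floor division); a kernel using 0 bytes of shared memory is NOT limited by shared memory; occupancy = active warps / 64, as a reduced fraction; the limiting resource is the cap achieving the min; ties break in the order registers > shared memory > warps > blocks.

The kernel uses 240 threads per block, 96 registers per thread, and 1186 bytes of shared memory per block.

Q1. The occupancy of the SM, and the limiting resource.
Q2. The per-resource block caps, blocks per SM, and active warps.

Answer: occupancy 15/32, limited by registers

registers: 1 block
shared memory: 42 blocks
warps: 2 blocks
blocks: 24 blocks

Answer: 1 block, 30 active warps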